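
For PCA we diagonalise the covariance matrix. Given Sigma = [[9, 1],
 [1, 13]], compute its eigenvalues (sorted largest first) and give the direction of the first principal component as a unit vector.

Step 1 — characteristic polynomial of 2×2 Sigma:
  det(Sigma - λI) = λ² - trace · λ + det = 0.
  trace = 9 + 13 = 22, det = 9·13 - (1)² = 116.
Step 2 — discriminant:
  Δ = trace² - 4·det = 484 - 464 = 20.
Step 3 — eigenvalues:
  λ = (trace ± √Δ)/2 = (22 ± 4.4721)/2,
  λ_1 = 13.2361,  λ_2 = 8.7639.

Step 4 — unit eigenvector for λ_1: solve (Sigma - λ_1 I)v = 0. First row:
  (9 - 13.2361)·v_x + (1)·v_y = 0, i.e. (-4.2361)·v_x + (1)·v_y = 0,
  so v ∝ (b, λ_1 - a) = (1, 4.2361) = u.
  ||u|| = √((1)² + (4.2361)²) = √(18.9443) ≈ 4.3525,
  v_1 = u/||u|| ≈ (0.2298, 0.9732) (||v_1|| = 1).

λ_1 = 13.2361,  λ_2 = 8.7639;  v_1 ≈ (0.2298, 0.9732)


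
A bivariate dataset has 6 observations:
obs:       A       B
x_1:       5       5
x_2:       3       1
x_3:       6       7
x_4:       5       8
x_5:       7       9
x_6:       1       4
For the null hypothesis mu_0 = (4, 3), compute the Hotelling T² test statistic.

Step 1 — sample mean vector:
  mean(A) = (5 + 3 + 6 + 5 + 7 + 1) / 6 = 27/6 = 4.5
  mean(B) = (5 + 1 + 7 + 8 + 9 + 4) / 6 = 34/6 = 5.6667
  x̄ = (4.5, 5.6667),  deviation x̄ - mu_0 = (4.5, 5.6667) - (4, 3) = (0.5, 2.6667).

Step 2 — sample covariance matrix, S[i,j] = (1/(n-1)) · Σ_k (x_{k,i} - mean_i) · (x_{k,j} - mean_j), divisor n-1 = 5:
  S[A,A] = ((0.5)·(0.5) + (-1.5)·(-1.5) + (1.5)·(1.5) + (0.5)·(0.5) + (2.5)·(2.5) + (-3.5)·(-3.5)) / 5 = 23.5/5 = 4.7
  S[A,B] = ((0.5)·(-0.6667) + (-1.5)·(-4.6667) + (1.5)·(1.3333) + (0.5)·(2.3333) + (2.5)·(3.3333) + (-3.5)·(-1.6667)) / 5 = 24/5 = 4.8
  S[B,B] = ((-0.6667)·(-0.6667) + (-4.6667)·(-4.6667) + (1.3333)·(1.3333) + (2.3333)·(2.3333) + (3.3333)·(3.3333) + (-1.6667)·(-1.6667)) / 5 = 43.3333/5 = 8.6667
  S = [[4.7, 4.8],
 [4.8, 8.6667]].

Step 3 — invert S. det(S) = 4.7·8.6667 - (4.8)² = 17.6933.
  S^{-1} = (1/det) · [[d, -b], [-b, a]] = [[0.4898, -0.2713],
 [-0.2713, 0.2656]].

Step 4 — quadratic form (x̄ - mu_0)^T · S^{-1} · (x̄ - mu_0):
  S^{-1} · (x̄ - mu_0) = (-0.4785, 0.5727),
  (x̄ - mu_0)^T · [...] = (0.5)·(-0.4785) + (2.6667)·(0.5727) = 1.288.

Step 5 — scale by n: T² = 6 · 1.288 = 7.728.

T² ≈ 7.728


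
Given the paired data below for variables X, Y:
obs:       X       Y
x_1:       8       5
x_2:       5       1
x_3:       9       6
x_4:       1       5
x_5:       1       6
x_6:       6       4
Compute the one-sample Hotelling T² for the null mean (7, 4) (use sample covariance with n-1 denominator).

Step 1 — sample mean vector:
  mean(X) = (8 + 5 + 9 + 1 + 1 + 6) / 6 = 30/6 = 5
  mean(Y) = (5 + 1 + 6 + 5 + 6 + 4) / 6 = 27/6 = 4.5
  x̄ = (5, 4.5),  deviation x̄ - mu_0 = (5, 4.5) - (7, 4) = (-2, 0.5).

Step 2 — sample covariance matrix, S[i,j] = (1/(n-1)) · Σ_k (x_{k,i} - mean_i) · (x_{k,j} - mean_j), divisor n-1 = 5:
  S[X,X] = ((3)·(3) + (0)·(0) + (4)·(4) + (-4)·(-4) + (-4)·(-4) + (1)·(1)) / 5 = 58/5 = 11.6
  S[X,Y] = ((3)·(0.5) + (0)·(-3.5) + (4)·(1.5) + (-4)·(0.5) + (-4)·(1.5) + (1)·(-0.5)) / 5 = -1/5 = -0.2
  S[Y,Y] = ((0.5)·(0.5) + (-3.5)·(-3.5) + (1.5)·(1.5) + (0.5)·(0.5) + (1.5)·(1.5) + (-0.5)·(-0.5)) / 5 = 17.5/5 = 3.5
  S = [[11.6, -0.2],
 [-0.2, 3.5]].

Step 3 — invert S. det(S) = 11.6·3.5 - (-0.2)² = 40.56.
  S^{-1} = (1/det) · [[d, -b], [-b, a]] = [[0.0863, 0.0049],
 [0.0049, 0.286]].

Step 4 — quadratic form (x̄ - mu_0)^T · S^{-1} · (x̄ - mu_0):
  S^{-1} · (x̄ - mu_0) = (-0.1701, 0.1331),
  (x̄ - mu_0)^T · [...] = (-2)·(-0.1701) + (0.5)·(0.1331) = 0.4068.

Step 5 — scale by n: T² = 6 · 0.4068 = 2.4408.

T² ≈ 2.4408


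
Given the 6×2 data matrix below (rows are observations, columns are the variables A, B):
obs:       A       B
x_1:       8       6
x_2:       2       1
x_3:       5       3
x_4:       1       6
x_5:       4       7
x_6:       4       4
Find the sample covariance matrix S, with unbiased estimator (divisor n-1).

Step 1 — column means:
  mean(A) = (8 + 2 + 5 + 1 + 4 + 4) / 6 = 24/6 = 4
  mean(B) = (6 + 1 + 3 + 6 + 7 + 4) / 6 = 27/6 = 4.5

Step 2 — sample covariance S[i,j] = (1/(n-1)) · Σ_k (x_{k,i} - mean_i) · (x_{k,j} - mean_j), with n-1 = 5.
  S[A,A] = ((4)·(4) + (-2)·(-2) + (1)·(1) + (-3)·(-3) + (0)·(0) + (0)·(0)) / 5 = 30/5 = 6
  S[A,B] = ((4)·(1.5) + (-2)·(-3.5) + (1)·(-1.5) + (-3)·(1.5) + (0)·(2.5) + (0)·(-0.5)) / 5 = 7/5 = 1.4
  S[B,B] = ((1.5)·(1.5) + (-3.5)·(-3.5) + (-1.5)·(-1.5) + (1.5)·(1.5) + (2.5)·(2.5) + (-0.5)·(-0.5)) / 5 = 25.5/5 = 5.1

S is symmetric (S[j,i] = S[i,j]). Assembling:

S = [[6, 1.4],
 [1.4, 5.1]]


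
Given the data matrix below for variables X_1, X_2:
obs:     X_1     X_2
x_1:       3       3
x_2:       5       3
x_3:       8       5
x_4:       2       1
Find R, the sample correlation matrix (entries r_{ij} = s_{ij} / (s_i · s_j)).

Step 1 — column means:
  mean(X_1) = (3 + 5 + 8 + 2) / 4 = 18/4 = 4.5
  mean(X_2) = (3 + 3 + 5 + 1) / 4 = 12/4 = 3

Step 2 — sample variances and covariances s[i,j] = (1/(n-1)) · Σ_k (x_{k,i} - mean_i) · (x_{k,j} - mean_j), with n-1 = 3:
  s[X_1,X_1] = ((-1.5)·(-1.5) + (0.5)·(0.5) + (3.5)·(3.5) + (-2.5)·(-2.5)) / 3 = 21/3 = 7
  s[X_1,X_2] = ((-1.5)·(0) + (0.5)·(0) + (3.5)·(2) + (-2.5)·(-2)) / 3 = 12/3 = 4
  s[X_2,X_2] = ((0)·(0) + (0)·(0) + (2)·(2) + (-2)·(-2)) / 3 = 8/3 = 2.6667
  Sample standard deviations s_i = √(s[i,i]):
  s(X_1) = √(7) = 2.6458
  s(X_2) = √(2.6667) = 1.633

Step 3 — r_{ij} = s_{ij} / (s_i · s_j):
  r[X_1,X_1] = 1 (diagonal).
  r[X_1,X_2] = 4 / (2.6458 · 1.633) = 4 / 4.3205 = 0.9258
  r[X_2,X_2] = 1 (diagonal).

R is symmetric with unit diagonal. Assembling:

R = [[1, 0.9258],
 [0.9258, 1]]


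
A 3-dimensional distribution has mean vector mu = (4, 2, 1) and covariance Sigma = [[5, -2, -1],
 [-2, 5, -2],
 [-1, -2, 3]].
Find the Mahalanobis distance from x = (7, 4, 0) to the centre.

Step 1 — centre the observation: (x - mu) = (3, 2, -1).

Step 2 — invert Sigma (cofactor / det for 3×3, or solve directly):
  Sigma^{-1} = [[0.3667, 0.2667, 0.3],
 [0.2667, 0.4667, 0.4],
 [0.3, 0.4, 0.7]].

Step 3 — form the quadratic (x - mu)^T · Sigma^{-1} · (x - mu):
  Sigma^{-1} · (x - mu) = (1.3333, 1.3333, 1).
  (x - mu)^T · [Sigma^{-1} · (x - mu)] = (3)·(1.3333) + (2)·(1.3333) + (-1)·(1) = 5.6667.

Step 4 — take square root: d = √(5.6667) ≈ 2.3805.

d(x, mu) = √(5.6667) ≈ 2.3805


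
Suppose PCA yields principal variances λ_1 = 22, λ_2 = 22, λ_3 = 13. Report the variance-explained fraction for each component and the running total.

Step 1 — total variance = trace(Sigma) = Σ λ_i = 22 + 22 + 13 = 57.

Step 2 — fraction explained by component i = λ_i / Σ λ:
  PC1: 22/57 = 0.386
  PC2: 22/57 = 0.386
  PC3: 13/57 = 0.2281

Step 3 — cumulative fraction after k components = (λ_1 + ... + λ_k) / Σ λ:
  k = 1: 22/57 = 0.386
  k = 2: (22 + 22)/57 = 44/57 = 0.7719
  k = 3: (22 + 22 + 13)/57 = 57/57 = 1

Summary (fraction, with percent):

explained: PC1 0.386 (38.6%), PC2 0.386 (38.6%), PC3 0.2281 (22.81%);  cumulative: 0.386, 0.7719, 1


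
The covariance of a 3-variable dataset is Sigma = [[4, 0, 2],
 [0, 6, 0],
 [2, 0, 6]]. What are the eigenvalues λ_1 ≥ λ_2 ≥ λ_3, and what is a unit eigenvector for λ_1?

Step 1 — characteristic polynomial p(λ) = det(λI - Sigma) = λ³ - tr·λ² + c_1·λ - det, where tr = trace, c_1 = sum of the principal 2×2 minors, det = det(Sigma):
  tr = 4 + 6 + 6 = 16,
  c_1 = (4·6 - (0)²) + (4·6 - (2)²) + (6·6 - (0)²) = 24 + 20 + 36 = 80,
  det = 4·(6·6 - (0)²) - (0)·((0)·6 - (0)·(2)) + (2)·((0)·(0) - 6·(2)) = 4·(36) - (0)·(0) + (2)·(-12) = 120.
  So p(λ) = λ³ - 16λ² + 80λ - 120.
Step 2 — look for an integer root (rational root theorem: any rational root is an integer divisor of 120). Testing λ = 6:
  p(6) = 216 - 576 + 480 - 120 = 0  ✓
  Dividing out (λ - 6): p(λ) = (λ - 6)(λ² - 10λ + 20).
Step 3 — remaining eigenvalues from the quadratic λ² - 10λ + 20 = 0:
  Δ = 10² - 4·20 = 100 - 80 = 20,  λ = (10 ± √20)/2 = (10 ± 4.4721)/2 ≈ 7.2361 or 2.7639.
  Sorted: λ_1 = 7.2361,  λ_2 = 6,  λ_3 = 2.7639  (check: sum = 16 = tr ✓).

Step 4 — unit eigenvector for λ_1 ≈ 7.2361: v spans the null space of (Sigma - λ_1 I), whose rows are
  r_1 = (-3.2361, 0, 2),  r_2 = (0, -1.2361, 0),  r_3 = (2, 0, -1.2361).
  v is orthogonal to every row, so take v ∝ r_1 × r_2 = ((0)·(0) - (2)·(-1.2361), (2)·(0) - (-3.2361)·(0), (-3.2361)·(-1.2361) - (0)·(0)) ≈ (2.4721, 0, 4).
  Let u = (2.4721, 0, 4).
  ||u|| = √((2.4721)² + (0)² + (4)²) = √(22.1115) ≈ 4.7023,  v_1 = u/||u|| ≈ (0.5257, 0, 0.8507) (||v_1|| = 1).

λ_1 = 7.2361,  λ_2 = 6,  λ_3 = 2.7639;  v_1 ≈ (0.5257, 0, 0.8507)


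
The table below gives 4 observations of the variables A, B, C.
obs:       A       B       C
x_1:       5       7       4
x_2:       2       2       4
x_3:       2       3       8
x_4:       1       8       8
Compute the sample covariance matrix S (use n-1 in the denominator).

Step 1 — column means:
  mean(A) = (5 + 2 + 2 + 1) / 4 = 10/4 = 2.5
  mean(B) = (7 + 2 + 3 + 8) / 4 = 20/4 = 5
  mean(C) = (4 + 4 + 8 + 8) / 4 = 24/4 = 6

Step 2 — sample covariance S[i,j] = (1/(n-1)) · Σ_k (x_{k,i} - mean_i) · (x_{k,j} - mean_j), with n-1 = 3.
  S[A,A] = ((2.5)·(2.5) + (-0.5)·(-0.5) + (-0.5)·(-0.5) + (-1.5)·(-1.5)) / 3 = 9/3 = 3
  S[A,B] = ((2.5)·(2) + (-0.5)·(-3) + (-0.5)·(-2) + (-1.5)·(3)) / 3 = 3/3 = 1
  S[A,C] = ((2.5)·(-2) + (-0.5)·(-2) + (-0.5)·(2) + (-1.5)·(2)) / 3 = -8/3 = -2.6667
  S[B,B] = ((2)·(2) + (-3)·(-3) + (-2)·(-2) + (3)·(3)) / 3 = 26/3 = 8.6667
  S[B,C] = ((2)·(-2) + (-3)·(-2) + (-2)·(2) + (3)·(2)) / 3 = 4/3 = 1.3333
  S[C,C] = ((-2)·(-2) + (-2)·(-2) + (2)·(2) + (2)·(2)) / 3 = 16/3 = 5.3333

S is symmetric (S[j,i] = S[i,j]). Assembling:

S = [[3, 1, -2.6667],
 [1, 8.6667, 1.3333],
 [-2.6667, 1.3333, 5.3333]]


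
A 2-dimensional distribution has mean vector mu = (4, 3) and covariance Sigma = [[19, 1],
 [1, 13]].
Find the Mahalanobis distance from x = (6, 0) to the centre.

Step 1 — centre the observation: (x - mu) = (2, -3).

Step 2 — invert Sigma. det(Sigma) = 19·13 - (1)² = 246.
  Sigma^{-1} = (1/det) · [[d, -b], [-b, a]] = [[0.0528, -0.0041],
 [-0.0041, 0.0772]].

Step 3 — form the quadratic (x - mu)^T · Sigma^{-1} · (x - mu):
  Sigma^{-1} · (x - mu) = (0.1179, -0.2398).
  (x - mu)^T · [Sigma^{-1} · (x - mu)] = (2)·(0.1179) + (-3)·(-0.2398) = 0.9553.

Step 4 — take square root: d = √(0.9553) ≈ 0.9774.

d(x, mu) = √(0.9553) ≈ 0.9774


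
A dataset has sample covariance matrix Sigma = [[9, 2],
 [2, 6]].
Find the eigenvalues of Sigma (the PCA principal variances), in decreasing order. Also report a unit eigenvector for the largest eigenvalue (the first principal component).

Step 1 — characteristic polynomial of 2×2 Sigma:
  det(Sigma - λI) = λ² - trace · λ + det = 0.
  trace = 9 + 6 = 15, det = 9·6 - (2)² = 50.
Step 2 — discriminant:
  Δ = trace² - 4·det = 225 - 200 = 25.
Step 3 — eigenvalues:
  λ = (trace ± √Δ)/2 = (15 ± 5)/2,
  λ_1 = 10,  λ_2 = 5.

Step 4 — unit eigenvector for λ_1: solve (Sigma - λ_1 I)v = 0. First row:
  (9 - 10)·v_x + (2)·v_y = 0, i.e. (-1)·v_x + (2)·v_y = 0,
  so v ∝ (b, λ_1 - a) = (2, 1) = u.
  ||u|| = √((2)² + (1)²) = √(5) ≈ 2.2361,
  v_1 = u/||u|| ≈ (0.8944, 0.4472) (||v_1|| = 1).

λ_1 = 10,  λ_2 = 5;  v_1 ≈ (0.8944, 0.4472)


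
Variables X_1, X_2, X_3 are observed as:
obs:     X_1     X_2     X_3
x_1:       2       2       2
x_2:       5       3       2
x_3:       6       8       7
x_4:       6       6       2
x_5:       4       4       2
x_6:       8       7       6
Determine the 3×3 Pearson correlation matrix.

Step 1 — column means:
  mean(X_1) = (2 + 5 + 6 + 6 + 4 + 8) / 6 = 31/6 = 5.1667
  mean(X_2) = (2 + 3 + 8 + 6 + 4 + 7) / 6 = 30/6 = 5
  mean(X_3) = (2 + 2 + 7 + 2 + 2 + 6) / 6 = 21/6 = 3.5

Step 2 — sample variances and covariances s[i,j] = (1/(n-1)) · Σ_k (x_{k,i} - mean_i) · (x_{k,j} - mean_j), with n-1 = 5:
  s[X_1,X_1] = ((-3.1667)·(-3.1667) + (-0.1667)·(-0.1667) + (0.8333)·(0.8333) + (0.8333)·(0.8333) + (-1.1667)·(-1.1667) + (2.8333)·(2.8333)) / 5 = 20.8333/5 = 4.1667
  s[X_1,X_2] = ((-3.1667)·(-3) + (-0.1667)·(-2) + (0.8333)·(3) + (0.8333)·(1) + (-1.1667)·(-1) + (2.8333)·(2)) / 5 = 20/5 = 4
  s[X_1,X_3] = ((-3.1667)·(-1.5) + (-0.1667)·(-1.5) + (0.8333)·(3.5) + (0.8333)·(-1.5) + (-1.1667)·(-1.5) + (2.8333)·(2.5)) / 5 = 15.5/5 = 3.1
  s[X_2,X_2] = ((-3)·(-3) + (-2)·(-2) + (3)·(3) + (1)·(1) + (-1)·(-1) + (2)·(2)) / 5 = 28/5 = 5.6
  s[X_2,X_3] = ((-3)·(-1.5) + (-2)·(-1.5) + (3)·(3.5) + (1)·(-1.5) + (-1)·(-1.5) + (2)·(2.5)) / 5 = 23/5 = 4.6
  s[X_3,X_3] = ((-1.5)·(-1.5) + (-1.5)·(-1.5) + (3.5)·(3.5) + (-1.5)·(-1.5) + (-1.5)·(-1.5) + (2.5)·(2.5)) / 5 = 27.5/5 = 5.5
  Sample standard deviations s_i = √(s[i,i]):
  s(X_1) = √(4.1667) = 2.0412
  s(X_2) = √(5.6) = 2.3664
  s(X_3) = √(5.5) = 2.3452

Step 3 — r_{ij} = s_{ij} / (s_i · s_j):
  r[X_1,X_1] = 1 (diagonal).
  r[X_1,X_2] = 4 / (2.0412 · 2.3664) = 4 / 4.8305 = 0.8281
  r[X_1,X_3] = 3.1 / (2.0412 · 2.3452) = 3.1 / 4.7871 = 0.6476
  r[X_2,X_2] = 1 (diagonal).
  r[X_2,X_3] = 4.6 / (2.3664 · 2.3452) = 4.6 / 5.5498 = 0.8289
  r[X_3,X_3] = 1 (diagonal).

R is symmetric with unit diagonal. Assembling:

R = [[1, 0.8281, 0.6476],
 [0.8281, 1, 0.8289],
 [0.6476, 0.8289, 1]]


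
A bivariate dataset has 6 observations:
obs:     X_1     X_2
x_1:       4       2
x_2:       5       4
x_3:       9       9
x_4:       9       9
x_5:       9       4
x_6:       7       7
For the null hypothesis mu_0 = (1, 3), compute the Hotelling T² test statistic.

Step 1 — sample mean vector:
  mean(X_1) = (4 + 5 + 9 + 9 + 9 + 7) / 6 = 43/6 = 7.1667
  mean(X_2) = (2 + 4 + 9 + 9 + 4 + 7) / 6 = 35/6 = 5.8333
  x̄ = (7.1667, 5.8333),  deviation x̄ - mu_0 = (7.1667, 5.8333) - (1, 3) = (6.1667, 2.8333).

Step 2 — sample covariance matrix, S[i,j] = (1/(n-1)) · Σ_k (x_{k,i} - mean_i) · (x_{k,j} - mean_j), divisor n-1 = 5:
  S[X_1,X_1] = ((-3.1667)·(-3.1667) + (-2.1667)·(-2.1667) + (1.8333)·(1.8333) + (1.8333)·(1.8333) + (1.8333)·(1.8333) + (-0.1667)·(-0.1667)) / 5 = 24.8333/5 = 4.9667
  S[X_1,X_2] = ((-3.1667)·(-3.8333) + (-2.1667)·(-1.8333) + (1.8333)·(3.1667) + (1.8333)·(3.1667) + (1.8333)·(-1.8333) + (-0.1667)·(1.1667)) / 5 = 24.1667/5 = 4.8333
  S[X_2,X_2] = ((-3.8333)·(-3.8333) + (-1.8333)·(-1.8333) + (3.1667)·(3.1667) + (3.1667)·(3.1667) + (-1.8333)·(-1.8333) + (1.1667)·(1.1667)) / 5 = 42.8333/5 = 8.5667
  S = [[4.9667, 4.8333],
 [4.8333, 8.5667]].

Step 3 — invert S. det(S) = 4.9667·8.5667 - (4.8333)² = 19.1867.
  S^{-1} = (1/det) · [[d, -b], [-b, a]] = [[0.4465, -0.2519],
 [-0.2519, 0.2589]].

Step 4 — quadratic form (x̄ - mu_0)^T · S^{-1} · (x̄ - mu_0):
  S^{-1} · (x̄ - mu_0) = (2.0396, -0.82),
  (x̄ - mu_0)^T · [...] = (6.1667)·(2.0396) + (2.8333)·(-0.82) = 10.2542.

Step 5 — scale by n: T² = 6 · 10.2542 = 61.5254.

T² ≈ 61.5254


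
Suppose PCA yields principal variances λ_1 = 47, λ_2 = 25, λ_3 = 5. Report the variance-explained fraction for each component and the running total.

Step 1 — total variance = trace(Sigma) = Σ λ_i = 47 + 25 + 5 = 77.

Step 2 — fraction explained by component i = λ_i / Σ λ:
  PC1: 47/77 = 0.6104
  PC2: 25/77 = 0.3247
  PC3: 5/77 = 0.0649

Step 3 — cumulative fraction after k components = (λ_1 + ... + λ_k) / Σ λ:
  k = 1: 47/77 = 0.6104
  k = 2: (47 + 25)/77 = 72/77 = 0.9351
  k = 3: (47 + 25 + 5)/77 = 77/77 = 1

Summary (fraction, with percent):

explained: PC1 0.6104 (61.04%), PC2 0.3247 (32.47%), PC3 0.0649 (6.49%);  cumulative: 0.6104, 0.9351, 1


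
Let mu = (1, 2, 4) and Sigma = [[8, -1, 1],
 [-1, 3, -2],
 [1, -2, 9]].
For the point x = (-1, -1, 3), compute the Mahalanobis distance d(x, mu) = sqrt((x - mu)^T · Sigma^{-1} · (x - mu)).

Step 1 — centre the observation: (x - mu) = (-2, -3, -1).

Step 2 — invert Sigma (cofactor / det for 3×3, or solve directly):
  Sigma^{-1} = [[0.1307, 0.0398, -0.0057],
 [0.0398, 0.4034, 0.0852],
 [-0.0057, 0.0852, 0.1307]].

Step 3 — form the quadratic (x - mu)^T · Sigma^{-1} · (x - mu):
  Sigma^{-1} · (x - mu) = (-0.375, -1.375, -0.375).
  (x - mu)^T · [Sigma^{-1} · (x - mu)] = (-2)·(-0.375) + (-3)·(-1.375) + (-1)·(-0.375) = 5.25.

Step 4 — take square root: d = √(5.25) ≈ 2.2913.

d(x, mu) = √(5.25) ≈ 2.2913


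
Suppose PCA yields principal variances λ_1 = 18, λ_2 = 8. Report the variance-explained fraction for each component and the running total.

Step 1 — total variance = trace(Sigma) = Σ λ_i = 18 + 8 = 26.

Step 2 — fraction explained by component i = λ_i / Σ λ:
  PC1: 18/26 = 0.6923
  PC2: 8/26 = 0.3077

Step 3 — cumulative fraction after k components = (λ_1 + ... + λ_k) / Σ λ:
  k = 1: 18/26 = 0.6923
  k = 2: (18 + 8)/26 = 26/26 = 1

Summary (fraction, with percent):

explained: PC1 0.6923 (69.23%), PC2 0.3077 (30.77%);  cumulative: 0.6923, 1


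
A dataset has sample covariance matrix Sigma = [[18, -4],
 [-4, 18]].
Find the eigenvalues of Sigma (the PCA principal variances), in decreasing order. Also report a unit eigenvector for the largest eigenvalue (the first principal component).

Step 1 — characteristic polynomial of 2×2 Sigma:
  det(Sigma - λI) = λ² - trace · λ + det = 0.
  trace = 18 + 18 = 36, det = 18·18 - (-4)² = 308.
Step 2 — discriminant:
  Δ = trace² - 4·det = 1296 - 1232 = 64.
Step 3 — eigenvalues:
  λ = (trace ± √Δ)/2 = (36 ± 8)/2,
  λ_1 = 22,  λ_2 = 14.

Step 4 — unit eigenvector for λ_1: solve (Sigma - λ_1 I)v = 0. First row:
  (18 - 22)·v_x + (-4)·v_y = 0, i.e. (-4)·v_x + (-4)·v_y = 0,
  so v ∝ (b, λ_1 - a) = (-4, 4); multiply by -1 so the first entry is positive: u = (4, -4).
  ||u|| = √((4)² + (-4)²) = √(32) ≈ 5.6569,
  v_1 = u/||u|| ≈ (0.7071, -0.7071) (||v_1|| = 1).

λ_1 = 22,  λ_2 = 14;  v_1 ≈ (0.7071, -0.7071)


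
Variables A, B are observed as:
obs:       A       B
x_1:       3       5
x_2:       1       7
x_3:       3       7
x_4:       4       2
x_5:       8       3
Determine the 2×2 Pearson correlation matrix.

Step 1 — column means:
  mean(A) = (3 + 1 + 3 + 4 + 8) / 5 = 19/5 = 3.8
  mean(B) = (5 + 7 + 7 + 2 + 3) / 5 = 24/5 = 4.8

Step 2 — sample variances and covariances s[i,j] = (1/(n-1)) · Σ_k (x_{k,i} - mean_i) · (x_{k,j} - mean_j), with n-1 = 4:
  s[A,A] = ((-0.8)·(-0.8) + (-2.8)·(-2.8) + (-0.8)·(-0.8) + (0.2)·(0.2) + (4.2)·(4.2)) / 4 = 26.8/4 = 6.7
  s[A,B] = ((-0.8)·(0.2) + (-2.8)·(2.2) + (-0.8)·(2.2) + (0.2)·(-2.8) + (4.2)·(-1.8)) / 4 = -16.2/4 = -4.05
  s[B,B] = ((0.2)·(0.2) + (2.2)·(2.2) + (2.2)·(2.2) + (-2.8)·(-2.8) + (-1.8)·(-1.8)) / 4 = 20.8/4 = 5.2
  Sample standard deviations s_i = √(s[i,i]):
  s(A) = √(6.7) = 2.5884
  s(B) = √(5.2) = 2.2804

Step 3 — r_{ij} = s_{ij} / (s_i · s_j):
  r[A,A] = 1 (diagonal).
  r[A,B] = -4.05 / (2.5884 · 2.2804) = -4.05 / 5.9025 = -0.6861
  r[B,B] = 1 (diagonal).

R is symmetric with unit diagonal. Assembling:

R = [[1, -0.6861],
 [-0.6861, 1]]


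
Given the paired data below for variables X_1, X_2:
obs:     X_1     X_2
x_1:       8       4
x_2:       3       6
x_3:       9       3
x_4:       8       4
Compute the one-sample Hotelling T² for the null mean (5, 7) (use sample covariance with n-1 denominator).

Step 1 — sample mean vector:
  mean(X_1) = (8 + 3 + 9 + 8) / 4 = 28/4 = 7
  mean(X_2) = (4 + 6 + 3 + 4) / 4 = 17/4 = 4.25
  x̄ = (7, 4.25),  deviation x̄ - mu_0 = (7, 4.25) - (5, 7) = (2, -2.75).

Step 2 — sample covariance matrix, S[i,j] = (1/(n-1)) · Σ_k (x_{k,i} - mean_i) · (x_{k,j} - mean_j), divisor n-1 = 3:
  S[X_1,X_1] = ((1)·(1) + (-4)·(-4) + (2)·(2) + (1)·(1)) / 3 = 22/3 = 7.3333
  S[X_1,X_2] = ((1)·(-0.25) + (-4)·(1.75) + (2)·(-1.25) + (1)·(-0.25)) / 3 = -10/3 = -3.3333
  S[X_2,X_2] = ((-0.25)·(-0.25) + (1.75)·(1.75) + (-1.25)·(-1.25) + (-0.25)·(-0.25)) / 3 = 4.75/3 = 1.5833
  S = [[7.3333, -3.3333],
 [-3.3333, 1.5833]].

Step 3 — invert S. det(S) = 7.3333·1.5833 - (-3.3333)² = 0.5.
  S^{-1} = (1/det) · [[d, -b], [-b, a]] = [[3.1667, 6.6667],
 [6.6667, 14.6667]].

Step 4 — quadratic form (x̄ - mu_0)^T · S^{-1} · (x̄ - mu_0):
  S^{-1} · (x̄ - mu_0) = (-12, -27),
  (x̄ - mu_0)^T · [...] = (2)·(-12) + (-2.75)·(-27) = 50.25.

Step 5 — scale by n: T² = 4 · 50.25 = 201.

T² ≈ 201


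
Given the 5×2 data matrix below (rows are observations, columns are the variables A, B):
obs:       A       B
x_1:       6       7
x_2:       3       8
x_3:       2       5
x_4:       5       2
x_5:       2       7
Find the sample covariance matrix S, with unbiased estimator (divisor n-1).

Step 1 — column means:
  mean(A) = (6 + 3 + 2 + 5 + 2) / 5 = 18/5 = 3.6
  mean(B) = (7 + 8 + 5 + 2 + 7) / 5 = 29/5 = 5.8

Step 2 — sample covariance S[i,j] = (1/(n-1)) · Σ_k (x_{k,i} - mean_i) · (x_{k,j} - mean_j), with n-1 = 4.
  S[A,A] = ((2.4)·(2.4) + (-0.6)·(-0.6) + (-1.6)·(-1.6) + (1.4)·(1.4) + (-1.6)·(-1.6)) / 4 = 13.2/4 = 3.3
  S[A,B] = ((2.4)·(1.2) + (-0.6)·(2.2) + (-1.6)·(-0.8) + (1.4)·(-3.8) + (-1.6)·(1.2)) / 4 = -4.4/4 = -1.1
  S[B,B] = ((1.2)·(1.2) + (2.2)·(2.2) + (-0.8)·(-0.8) + (-3.8)·(-3.8) + (1.2)·(1.2)) / 4 = 22.8/4 = 5.7

S is symmetric (S[j,i] = S[i,j]). Assembling:

S = [[3.3, -1.1],
 [-1.1, 5.7]]


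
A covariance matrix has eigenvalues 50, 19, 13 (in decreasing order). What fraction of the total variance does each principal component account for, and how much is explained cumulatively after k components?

Step 1 — total variance = trace(Sigma) = Σ λ_i = 50 + 19 + 13 = 82.

Step 2 — fraction explained by component i = λ_i / Σ λ:
  PC1: 50/82 = 0.6098
  PC2: 19/82 = 0.2317
  PC3: 13/82 = 0.1585

Step 3 — cumulative fraction after k components = (λ_1 + ... + λ_k) / Σ λ:
  k = 1: 50/82 = 0.6098
  k = 2: (50 + 19)/82 = 69/82 = 0.8415
  k = 3: (50 + 19 + 13)/82 = 82/82 = 1

Summary (fraction, with percent):

explained: PC1 0.6098 (60.98%), PC2 0.2317 (23.17%), PC3 0.1585 (15.85%);  cumulative: 0.6098, 0.8415, 1


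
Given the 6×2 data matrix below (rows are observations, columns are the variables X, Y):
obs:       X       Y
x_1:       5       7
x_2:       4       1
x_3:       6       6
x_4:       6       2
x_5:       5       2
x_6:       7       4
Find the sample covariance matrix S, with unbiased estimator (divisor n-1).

Step 1 — column means:
  mean(X) = (5 + 4 + 6 + 6 + 5 + 7) / 6 = 33/6 = 5.5
  mean(Y) = (7 + 1 + 6 + 2 + 2 + 4) / 6 = 22/6 = 3.6667

Step 2 — sample covariance S[i,j] = (1/(n-1)) · Σ_k (x_{k,i} - mean_i) · (x_{k,j} - mean_j), with n-1 = 5.
  S[X,X] = ((-0.5)·(-0.5) + (-1.5)·(-1.5) + (0.5)·(0.5) + (0.5)·(0.5) + (-0.5)·(-0.5) + (1.5)·(1.5)) / 5 = 5.5/5 = 1.1
  S[X,Y] = ((-0.5)·(3.3333) + (-1.5)·(-2.6667) + (0.5)·(2.3333) + (0.5)·(-1.6667) + (-0.5)·(-1.6667) + (1.5)·(0.3333)) / 5 = 4/5 = 0.8
  S[Y,Y] = ((3.3333)·(3.3333) + (-2.6667)·(-2.6667) + (2.3333)·(2.3333) + (-1.6667)·(-1.6667) + (-1.6667)·(-1.6667) + (0.3333)·(0.3333)) / 5 = 29.3333/5 = 5.8667

S is symmetric (S[j,i] = S[i,j]). Assembling:

S = [[1.1, 0.8],
 [0.8, 5.8667]]


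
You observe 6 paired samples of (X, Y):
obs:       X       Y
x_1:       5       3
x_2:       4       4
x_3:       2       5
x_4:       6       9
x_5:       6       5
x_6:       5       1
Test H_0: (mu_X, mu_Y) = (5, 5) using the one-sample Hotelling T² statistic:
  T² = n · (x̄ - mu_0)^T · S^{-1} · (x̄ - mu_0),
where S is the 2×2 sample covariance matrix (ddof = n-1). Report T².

Step 1 — sample mean vector:
  mean(X) = (5 + 4 + 2 + 6 + 6 + 5) / 6 = 28/6 = 4.6667
  mean(Y) = (3 + 4 + 5 + 9 + 5 + 1) / 6 = 27/6 = 4.5
  x̄ = (4.6667, 4.5),  deviation x̄ - mu_0 = (4.6667, 4.5) - (5, 5) = (-0.3333, -0.5).

Step 2 — sample covariance matrix, S[i,j] = (1/(n-1)) · Σ_k (x_{k,i} - mean_i) · (x_{k,j} - mean_j), divisor n-1 = 5:
  S[X,X] = ((0.3333)·(0.3333) + (-0.6667)·(-0.6667) + (-2.6667)·(-2.6667) + (1.3333)·(1.3333) + (1.3333)·(1.3333) + (0.3333)·(0.3333)) / 5 = 11.3333/5 = 2.2667
  S[X,Y] = ((0.3333)·(-1.5) + (-0.6667)·(-0.5) + (-2.6667)·(0.5) + (1.3333)·(4.5) + (1.3333)·(0.5) + (0.3333)·(-3.5)) / 5 = 4/5 = 0.8
  S[Y,Y] = ((-1.5)·(-1.5) + (-0.5)·(-0.5) + (0.5)·(0.5) + (4.5)·(4.5) + (0.5)·(0.5) + (-3.5)·(-3.5)) / 5 = 35.5/5 = 7.1
  S = [[2.2667, 0.8],
 [0.8, 7.1]].

Step 3 — invert S. det(S) = 2.2667·7.1 - (0.8)² = 15.4533.
  S^{-1} = (1/det) · [[d, -b], [-b, a]] = [[0.4594, -0.0518],
 [-0.0518, 0.1467]].

Step 4 — quadratic form (x̄ - mu_0)^T · S^{-1} · (x̄ - mu_0):
  S^{-1} · (x̄ - mu_0) = (-0.1273, -0.0561),
  (x̄ - mu_0)^T · [...] = (-0.3333)·(-0.1273) + (-0.5)·(-0.0561) = 0.0705.

Step 5 — scale by n: T² = 6 · 0.0705 = 0.4228.

T² ≈ 0.4228


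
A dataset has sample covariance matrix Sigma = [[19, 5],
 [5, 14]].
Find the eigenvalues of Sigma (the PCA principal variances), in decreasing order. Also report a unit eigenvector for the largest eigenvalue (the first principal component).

Step 1 — characteristic polynomial of 2×2 Sigma:
  det(Sigma - λI) = λ² - trace · λ + det = 0.
  trace = 19 + 14 = 33, det = 19·14 - (5)² = 241.
Step 2 — discriminant:
  Δ = trace² - 4·det = 1089 - 964 = 125.
Step 3 — eigenvalues:
  λ = (trace ± √Δ)/2 = (33 ± 11.1803)/2,
  λ_1 = 22.0902,  λ_2 = 10.9098.

Step 4 — unit eigenvector for λ_1: solve (Sigma - λ_1 I)v = 0. First row:
  (19 - 22.0902)·v_x + (5)·v_y = 0, i.e. (-3.0902)·v_x + (5)·v_y = 0,
  so v ∝ (b, λ_1 - a) = (5, 3.0902) = u.
  ||u|| = √((5)² + (3.0902)²) = √(34.5492) ≈ 5.8779,
  v_1 = u/||u|| ≈ (0.8507, 0.5257) (||v_1|| = 1).

λ_1 = 22.0902,  λ_2 = 10.9098;  v_1 ≈ (0.8507, 0.5257)


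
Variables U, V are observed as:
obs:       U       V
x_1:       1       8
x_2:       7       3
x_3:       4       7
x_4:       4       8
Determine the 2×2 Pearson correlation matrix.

Step 1 — column means:
  mean(U) = (1 + 7 + 4 + 4) / 4 = 16/4 = 4
  mean(V) = (8 + 3 + 7 + 8) / 4 = 26/4 = 6.5

Step 2 — sample variances and covariances s[i,j] = (1/(n-1)) · Σ_k (x_{k,i} - mean_i) · (x_{k,j} - mean_j), with n-1 = 3:
  s[U,U] = ((-3)·(-3) + (3)·(3) + (0)·(0) + (0)·(0)) / 3 = 18/3 = 6
  s[U,V] = ((-3)·(1.5) + (3)·(-3.5) + (0)·(0.5) + (0)·(1.5)) / 3 = -15/3 = -5
  s[V,V] = ((1.5)·(1.5) + (-3.5)·(-3.5) + (0.5)·(0.5) + (1.5)·(1.5)) / 3 = 17/3 = 5.6667
  Sample standard deviations s_i = √(s[i,i]):
  s(U) = √(6) = 2.4495
  s(V) = √(5.6667) = 2.3805

Step 3 — r_{ij} = s_{ij} / (s_i · s_j):
  r[U,U] = 1 (diagonal).
  r[U,V] = -5 / (2.4495 · 2.3805) = -5 / 5.831 = -0.8575
  r[V,V] = 1 (diagonal).

R is symmetric with unit diagonal. Assembling:

R = [[1, -0.8575],
 [-0.8575, 1]]


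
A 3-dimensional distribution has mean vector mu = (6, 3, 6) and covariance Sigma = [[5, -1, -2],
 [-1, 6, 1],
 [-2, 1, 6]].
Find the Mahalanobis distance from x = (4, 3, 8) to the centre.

Step 1 — centre the observation: (x - mu) = (-2, 0, 2).

Step 2 — invert Sigma (cofactor / det for 3×3, or solve directly):
  Sigma^{-1} = [[0.2349, 0.0268, 0.0738],
 [0.0268, 0.1745, -0.0201],
 [0.0738, -0.0201, 0.1946]].

Step 3 — form the quadratic (x - mu)^T · Sigma^{-1} · (x - mu):
  Sigma^{-1} · (x - mu) = (-0.3221, -0.094, 0.2416).
  (x - mu)^T · [Sigma^{-1} · (x - mu)] = (-2)·(-0.3221) + (0)·(-0.094) + (2)·(0.2416) = 1.1275.

Step 4 — take square root: d = √(1.1275) ≈ 1.0618.

d(x, mu) = √(1.1275) ≈ 1.0618


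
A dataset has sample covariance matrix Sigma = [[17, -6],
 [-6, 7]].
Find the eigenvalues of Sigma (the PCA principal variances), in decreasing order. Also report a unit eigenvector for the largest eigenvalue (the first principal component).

Step 1 — characteristic polynomial of 2×2 Sigma:
  det(Sigma - λI) = λ² - trace · λ + det = 0.
  trace = 17 + 7 = 24, det = 17·7 - (-6)² = 83.
Step 2 — discriminant:
  Δ = trace² - 4·det = 576 - 332 = 244.
Step 3 — eigenvalues:
  λ = (trace ± √Δ)/2 = (24 ± 15.6205)/2,
  λ_1 = 19.8102,  λ_2 = 4.1898.

Step 4 — unit eigenvector for λ_1: solve (Sigma - λ_1 I)v = 0. First row:
  (17 - 19.8102)·v_x + (-6)·v_y = 0, i.e. (-2.8102)·v_x + (-6)·v_y = 0,
  so v ∝ (b, λ_1 - a) = (-6, 2.8102); multiply by -1 so the first entry is positive: u = (6, -2.8102).
  ||u|| = √((6)² + (-2.8102)²) = √(43.8975) ≈ 6.6255,
  v_1 = u/||u|| ≈ (0.9056, -0.4242) (||v_1|| = 1).

λ_1 = 19.8102,  λ_2 = 4.1898;  v_1 ≈ (0.9056, -0.4242)


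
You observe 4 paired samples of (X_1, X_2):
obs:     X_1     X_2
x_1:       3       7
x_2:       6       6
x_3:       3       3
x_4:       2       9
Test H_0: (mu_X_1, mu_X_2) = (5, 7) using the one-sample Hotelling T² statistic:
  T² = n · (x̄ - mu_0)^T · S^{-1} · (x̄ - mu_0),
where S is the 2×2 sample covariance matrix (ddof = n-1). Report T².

Step 1 — sample mean vector:
  mean(X_1) = (3 + 6 + 3 + 2) / 4 = 14/4 = 3.5
  mean(X_2) = (7 + 6 + 3 + 9) / 4 = 25/4 = 6.25
  x̄ = (3.5, 6.25),  deviation x̄ - mu_0 = (3.5, 6.25) - (5, 7) = (-1.5, -0.75).

Step 2 — sample covariance matrix, S[i,j] = (1/(n-1)) · Σ_k (x_{k,i} - mean_i) · (x_{k,j} - mean_j), divisor n-1 = 3:
  S[X_1,X_1] = ((-0.5)·(-0.5) + (2.5)·(2.5) + (-0.5)·(-0.5) + (-1.5)·(-1.5)) / 3 = 9/3 = 3
  S[X_1,X_2] = ((-0.5)·(0.75) + (2.5)·(-0.25) + (-0.5)·(-3.25) + (-1.5)·(2.75)) / 3 = -3.5/3 = -1.1667
  S[X_2,X_2] = ((0.75)·(0.75) + (-0.25)·(-0.25) + (-3.25)·(-3.25) + (2.75)·(2.75)) / 3 = 18.75/3 = 6.25
  S = [[3, -1.1667],
 [-1.1667, 6.25]].

Step 3 — invert S. det(S) = 3·6.25 - (-1.1667)² = 17.3889.
  S^{-1} = (1/det) · [[d, -b], [-b, a]] = [[0.3594, 0.0671],
 [0.0671, 0.1725]].

Step 4 — quadratic form (x̄ - mu_0)^T · S^{-1} · (x̄ - mu_0):
  S^{-1} · (x̄ - mu_0) = (-0.5895, -0.23),
  (x̄ - mu_0)^T · [...] = (-1.5)·(-0.5895) + (-0.75)·(-0.23) = 1.0567.

Step 5 — scale by n: T² = 4 · 1.0567 = 4.2268.

T² ≈ 4.2268


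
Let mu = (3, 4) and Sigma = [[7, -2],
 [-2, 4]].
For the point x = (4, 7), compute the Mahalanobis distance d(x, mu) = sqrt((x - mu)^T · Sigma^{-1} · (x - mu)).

Step 1 — centre the observation: (x - mu) = (1, 3).

Step 2 — invert Sigma. det(Sigma) = 7·4 - (-2)² = 24.
  Sigma^{-1} = (1/det) · [[d, -b], [-b, a]] = [[0.1667, 0.0833],
 [0.0833, 0.2917]].

Step 3 — form the quadratic (x - mu)^T · Sigma^{-1} · (x - mu):
  Sigma^{-1} · (x - mu) = (0.4167, 0.9583).
  (x - mu)^T · [Sigma^{-1} · (x - mu)] = (1)·(0.4167) + (3)·(0.9583) = 3.2917.

Step 4 — take square root: d = √(3.2917) ≈ 1.8143.

d(x, mu) = √(3.2917) ≈ 1.8143


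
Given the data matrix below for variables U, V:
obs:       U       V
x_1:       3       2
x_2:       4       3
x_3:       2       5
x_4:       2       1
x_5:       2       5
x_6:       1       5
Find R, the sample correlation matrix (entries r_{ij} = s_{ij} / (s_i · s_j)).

Step 1 — column means:
  mean(U) = (3 + 4 + 2 + 2 + 2 + 1) / 6 = 14/6 = 2.3333
  mean(V) = (2 + 3 + 5 + 1 + 5 + 5) / 6 = 21/6 = 3.5

Step 2 — sample variances and covariances s[i,j] = (1/(n-1)) · Σ_k (x_{k,i} - mean_i) · (x_{k,j} - mean_j), with n-1 = 5:
  s[U,U] = ((0.6667)·(0.6667) + (1.6667)·(1.6667) + (-0.3333)·(-0.3333) + (-0.3333)·(-0.3333) + (-0.3333)·(-0.3333) + (-1.3333)·(-1.3333)) / 5 = 5.3333/5 = 1.0667
  s[U,V] = ((0.6667)·(-1.5) + (1.6667)·(-0.5) + (-0.3333)·(1.5) + (-0.3333)·(-2.5) + (-0.3333)·(1.5) + (-1.3333)·(1.5)) / 5 = -4/5 = -0.8
  s[V,V] = ((-1.5)·(-1.5) + (-0.5)·(-0.5) + (1.5)·(1.5) + (-2.5)·(-2.5) + (1.5)·(1.5) + (1.5)·(1.5)) / 5 = 15.5/5 = 3.1
  Sample standard deviations s_i = √(s[i,i]):
  s(U) = √(1.0667) = 1.0328
  s(V) = √(3.1) = 1.7607

Step 3 — r_{ij} = s_{ij} / (s_i · s_j):
  r[U,U] = 1 (diagonal).
  r[U,V] = -0.8 / (1.0328 · 1.7607) = -0.8 / 1.8184 = -0.4399
  r[V,V] = 1 (diagonal).

R is symmetric with unit diagonal. Assembling:

R = [[1, -0.4399],
 [-0.4399, 1]]


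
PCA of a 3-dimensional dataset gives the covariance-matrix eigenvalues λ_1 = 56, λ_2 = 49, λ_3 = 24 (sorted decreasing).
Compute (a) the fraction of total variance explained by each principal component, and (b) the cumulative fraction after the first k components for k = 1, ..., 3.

Step 1 — total variance = trace(Sigma) = Σ λ_i = 56 + 49 + 24 = 129.

Step 2 — fraction explained by component i = λ_i / Σ λ:
  PC1: 56/129 = 0.4341
  PC2: 49/129 = 0.3798
  PC3: 24/129 = 0.186

Step 3 — cumulative fraction after k components = (λ_1 + ... + λ_k) / Σ λ:
  k = 1: 56/129 = 0.4341
  k = 2: (56 + 49)/129 = 105/129 = 0.814
  k = 3: (56 + 49 + 24)/129 = 129/129 = 1

Summary (fraction, with percent):

explained: PC1 0.4341 (43.41%), PC2 0.3798 (37.98%), PC3 0.186 (18.6%);  cumulative: 0.4341, 0.814, 1


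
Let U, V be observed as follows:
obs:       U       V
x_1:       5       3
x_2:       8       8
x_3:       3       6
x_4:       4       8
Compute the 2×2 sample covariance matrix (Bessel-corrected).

Step 1 — column means:
  mean(U) = (5 + 8 + 3 + 4) / 4 = 20/4 = 5
  mean(V) = (3 + 8 + 6 + 8) / 4 = 25/4 = 6.25

Step 2 — sample covariance S[i,j] = (1/(n-1)) · Σ_k (x_{k,i} - mean_i) · (x_{k,j} - mean_j), with n-1 = 3.
  S[U,U] = ((0)·(0) + (3)·(3) + (-2)·(-2) + (-1)·(-1)) / 3 = 14/3 = 4.6667
  S[U,V] = ((0)·(-3.25) + (3)·(1.75) + (-2)·(-0.25) + (-1)·(1.75)) / 3 = 4/3 = 1.3333
  S[V,V] = ((-3.25)·(-3.25) + (1.75)·(1.75) + (-0.25)·(-0.25) + (1.75)·(1.75)) / 3 = 16.75/3 = 5.5833

S is symmetric (S[j,i] = S[i,j]). Assembling:

S = [[4.6667, 1.3333],
 [1.3333, 5.5833]]


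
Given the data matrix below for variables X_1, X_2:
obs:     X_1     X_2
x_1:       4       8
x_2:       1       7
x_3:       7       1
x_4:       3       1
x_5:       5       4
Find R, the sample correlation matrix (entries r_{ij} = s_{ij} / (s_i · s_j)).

Step 1 — column means:
  mean(X_1) = (4 + 1 + 7 + 3 + 5) / 5 = 20/5 = 4
  mean(X_2) = (8 + 7 + 1 + 1 + 4) / 5 = 21/5 = 4.2

Step 2 — sample variances and covariances s[i,j] = (1/(n-1)) · Σ_k (x_{k,i} - mean_i) · (x_{k,j} - mean_j), with n-1 = 4:
  s[X_1,X_1] = ((0)·(0) + (-3)·(-3) + (3)·(3) + (-1)·(-1) + (1)·(1)) / 4 = 20/4 = 5
  s[X_1,X_2] = ((0)·(3.8) + (-3)·(2.8) + (3)·(-3.2) + (-1)·(-3.2) + (1)·(-0.2)) / 4 = -15/4 = -3.75
  s[X_2,X_2] = ((3.8)·(3.8) + (2.8)·(2.8) + (-3.2)·(-3.2) + (-3.2)·(-3.2) + (-0.2)·(-0.2)) / 4 = 42.8/4 = 10.7
  Sample standard deviations s_i = √(s[i,i]):
  s(X_1) = √(5) = 2.2361
  s(X_2) = √(10.7) = 3.2711

Step 3 — r_{ij} = s_{ij} / (s_i · s_j):
  r[X_1,X_1] = 1 (diagonal).
  r[X_1,X_2] = -3.75 / (2.2361 · 3.2711) = -3.75 / 7.3144 = -0.5127
  r[X_2,X_2] = 1 (diagonal).

R is symmetric with unit diagonal. Assembling:

R = [[1, -0.5127],
 [-0.5127, 1]]


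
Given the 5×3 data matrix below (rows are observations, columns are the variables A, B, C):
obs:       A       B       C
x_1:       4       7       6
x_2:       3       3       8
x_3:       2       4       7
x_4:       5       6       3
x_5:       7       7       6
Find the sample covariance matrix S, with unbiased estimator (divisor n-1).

Step 1 — column means:
  mean(A) = (4 + 3 + 2 + 5 + 7) / 5 = 21/5 = 4.2
  mean(B) = (7 + 3 + 4 + 6 + 7) / 5 = 27/5 = 5.4
  mean(C) = (6 + 8 + 7 + 3 + 6) / 5 = 30/5 = 6

Step 2 — sample covariance S[i,j] = (1/(n-1)) · Σ_k (x_{k,i} - mean_i) · (x_{k,j} - mean_j), with n-1 = 4.
  S[A,A] = ((-0.2)·(-0.2) + (-1.2)·(-1.2) + (-2.2)·(-2.2) + (0.8)·(0.8) + (2.8)·(2.8)) / 4 = 14.8/4 = 3.7
  S[A,B] = ((-0.2)·(1.6) + (-1.2)·(-2.4) + (-2.2)·(-1.4) + (0.8)·(0.6) + (2.8)·(1.6)) / 4 = 10.6/4 = 2.65
  S[A,C] = ((-0.2)·(0) + (-1.2)·(2) + (-2.2)·(1) + (0.8)·(-3) + (2.8)·(0)) / 4 = -7/4 = -1.75
  S[B,B] = ((1.6)·(1.6) + (-2.4)·(-2.4) + (-1.4)·(-1.4) + (0.6)·(0.6) + (1.6)·(1.6)) / 4 = 13.2/4 = 3.3
  S[B,C] = ((1.6)·(0) + (-2.4)·(2) + (-1.4)·(1) + (0.6)·(-3) + (1.6)·(0)) / 4 = -8/4 = -2
  S[C,C] = ((0)·(0) + (2)·(2) + (1)·(1) + (-3)·(-3) + (0)·(0)) / 4 = 14/4 = 3.5

S is symmetric (S[j,i] = S[i,j]). Assembling:

S = [[3.7, 2.65, -1.75],
 [2.65, 3.3, -2],
 [-1.75, -2, 3.5]]


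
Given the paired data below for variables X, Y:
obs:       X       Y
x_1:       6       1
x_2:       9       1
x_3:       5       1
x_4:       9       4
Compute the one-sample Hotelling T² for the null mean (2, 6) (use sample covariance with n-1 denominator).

Step 1 — sample mean vector:
  mean(X) = (6 + 9 + 5 + 9) / 4 = 29/4 = 7.25
  mean(Y) = (1 + 1 + 1 + 4) / 4 = 7/4 = 1.75
  x̄ = (7.25, 1.75),  deviation x̄ - mu_0 = (7.25, 1.75) - (2, 6) = (5.25, -4.25).

Step 2 — sample covariance matrix, S[i,j] = (1/(n-1)) · Σ_k (x_{k,i} - mean_i) · (x_{k,j} - mean_j), divisor n-1 = 3:
  S[X,X] = ((-1.25)·(-1.25) + (1.75)·(1.75) + (-2.25)·(-2.25) + (1.75)·(1.75)) / 3 = 12.75/3 = 4.25
  S[X,Y] = ((-1.25)·(-0.75) + (1.75)·(-0.75) + (-2.25)·(-0.75) + (1.75)·(2.25)) / 3 = 5.25/3 = 1.75
  S[Y,Y] = ((-0.75)·(-0.75) + (-0.75)·(-0.75) + (-0.75)·(-0.75) + (2.25)·(2.25)) / 3 = 6.75/3 = 2.25
  S = [[4.25, 1.75],
 [1.75, 2.25]].

Step 3 — invert S. det(S) = 4.25·2.25 - (1.75)² = 6.5.
  S^{-1} = (1/det) · [[d, -b], [-b, a]] = [[0.3462, -0.2692],
 [-0.2692, 0.6538]].

Step 4 — quadratic form (x̄ - mu_0)^T · S^{-1} · (x̄ - mu_0):
  S^{-1} · (x̄ - mu_0) = (2.9615, -4.1923),
  (x̄ - mu_0)^T · [...] = (5.25)·(2.9615) + (-4.25)·(-4.1923) = 33.3654.

Step 5 — scale by n: T² = 4 · 33.3654 = 133.4615.

T² ≈ 133.4615


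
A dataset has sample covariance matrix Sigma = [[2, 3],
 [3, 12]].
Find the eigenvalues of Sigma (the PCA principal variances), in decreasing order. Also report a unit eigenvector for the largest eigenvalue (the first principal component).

Step 1 — characteristic polynomial of 2×2 Sigma:
  det(Sigma - λI) = λ² - trace · λ + det = 0.
  trace = 2 + 12 = 14, det = 2·12 - (3)² = 15.
Step 2 — discriminant:
  Δ = trace² - 4·det = 196 - 60 = 136.
Step 3 — eigenvalues:
  λ = (trace ± √Δ)/2 = (14 ± 11.6619)/2,
  λ_1 = 12.831,  λ_2 = 1.169.

Step 4 — unit eigenvector for λ_1: solve (Sigma - λ_1 I)v = 0. First row:
  (2 - 12.831)·v_x + (3)·v_y = 0, i.e. (-10.831)·v_x + (3)·v_y = 0,
  so v ∝ (b, λ_1 - a) = (3, 10.831) = u.
  ||u|| = √((3)² + (10.831)²) = √(126.3095) ≈ 11.2388,
  v_1 = u/||u|| ≈ (0.2669, 0.9637) (||v_1|| = 1).

λ_1 = 12.831,  λ_2 = 1.169;  v_1 ≈ (0.2669, 0.9637)


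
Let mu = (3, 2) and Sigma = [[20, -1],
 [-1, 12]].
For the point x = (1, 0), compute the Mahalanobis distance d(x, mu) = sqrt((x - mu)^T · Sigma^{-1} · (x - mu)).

Step 1 — centre the observation: (x - mu) = (-2, -2).

Step 2 — invert Sigma. det(Sigma) = 20·12 - (-1)² = 239.
  Sigma^{-1} = (1/det) · [[d, -b], [-b, a]] = [[0.0502, 0.0042],
 [0.0042, 0.0837]].

Step 3 — form the quadratic (x - mu)^T · Sigma^{-1} · (x - mu):
  Sigma^{-1} · (x - mu) = (-0.1088, -0.1757).
  (x - mu)^T · [Sigma^{-1} · (x - mu)] = (-2)·(-0.1088) + (-2)·(-0.1757) = 0.569.

Step 4 — take square root: d = √(0.569) ≈ 0.7543.

d(x, mu) = √(0.569) ≈ 0.7543


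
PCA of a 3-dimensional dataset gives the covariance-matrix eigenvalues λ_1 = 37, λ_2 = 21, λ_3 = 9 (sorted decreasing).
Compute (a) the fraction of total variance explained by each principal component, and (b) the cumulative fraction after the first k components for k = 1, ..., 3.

Step 1 — total variance = trace(Sigma) = Σ λ_i = 37 + 21 + 9 = 67.

Step 2 — fraction explained by component i = λ_i / Σ λ:
  PC1: 37/67 = 0.5522
  PC2: 21/67 = 0.3134
  PC3: 9/67 = 0.1343

Step 3 — cumulative fraction after k components = (λ_1 + ... + λ_k) / Σ λ:
  k = 1: 37/67 = 0.5522
  k = 2: (37 + 21)/67 = 58/67 = 0.8657
  k = 3: (37 + 21 + 9)/67 = 67/67 = 1

Summary (fraction, with percent):

explained: PC1 0.5522 (55.22%), PC2 0.3134 (31.34%), PC3 0.1343 (13.43%);  cumulative: 0.5522, 0.8657, 1


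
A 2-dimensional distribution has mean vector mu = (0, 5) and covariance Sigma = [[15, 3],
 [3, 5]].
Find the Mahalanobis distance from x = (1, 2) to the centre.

Step 1 — centre the observation: (x - mu) = (1, -3).

Step 2 — invert Sigma. det(Sigma) = 15·5 - (3)² = 66.
  Sigma^{-1} = (1/det) · [[d, -b], [-b, a]] = [[0.0758, -0.0455],
 [-0.0455, 0.2273]].

Step 3 — form the quadratic (x - mu)^T · Sigma^{-1} · (x - mu):
  Sigma^{-1} · (x - mu) = (0.2121, -0.7273).
  (x - mu)^T · [Sigma^{-1} · (x - mu)] = (1)·(0.2121) + (-3)·(-0.7273) = 2.3939.

Step 4 — take square root: d = √(2.3939) ≈ 1.5472.

d(x, mu) = √(2.3939) ≈ 1.5472
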